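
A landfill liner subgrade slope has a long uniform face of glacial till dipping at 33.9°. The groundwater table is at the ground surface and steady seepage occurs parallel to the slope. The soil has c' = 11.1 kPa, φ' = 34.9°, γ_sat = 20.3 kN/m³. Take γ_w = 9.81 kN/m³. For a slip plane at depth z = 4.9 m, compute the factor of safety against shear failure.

FS = 0.78

With seepage parallel to the slope and the water table at the surface, the effective normal stress on the slip plane uses the buoyant unit weight γ' = γ_sat − γ_w while the driving shear stress uses γ_sat:
FS = [c' + γ' z cos²β tanφ'] / [γ_sat z sinβ cosβ]
γ' = 20.3 − 9.81 = 10.49 kN/m³
Numerator = 11.1 + 10.49·4.9·cos²33.9°·tan34.9° = 11.1 + 10.49·4.9·0.6889·0.6976 = 35.803 kPa
Denominator = 20.3·4.9·sin33.9°·cos33.9° = 20.3·4.9·0.5577·0.8300 = 46.048 kPa
FS = 35.803 / 46.048 = 0.778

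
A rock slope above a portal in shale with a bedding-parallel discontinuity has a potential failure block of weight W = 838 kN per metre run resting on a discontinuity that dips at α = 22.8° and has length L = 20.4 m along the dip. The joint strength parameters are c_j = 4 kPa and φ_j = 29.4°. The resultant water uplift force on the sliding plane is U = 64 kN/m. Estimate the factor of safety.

Resolving the block weight along and normal to the plane and applying the Mohr–Coulomb strength on the joint:
N' = W cosα − U = 838·cos22.8° − 64 = 708.5 kN/m
Driving force T = W sinα = 838·sin22.8° = 324.7 kN/m
Resisting force R = c_j·L + N'·tanφ_j = 4·20.4 + 708.5·tan29.4° = 81.6 + 399.2 = 480.8 kN/m
FS = R / T = 480.8 / 324.7 = 1.481

FS = 1.48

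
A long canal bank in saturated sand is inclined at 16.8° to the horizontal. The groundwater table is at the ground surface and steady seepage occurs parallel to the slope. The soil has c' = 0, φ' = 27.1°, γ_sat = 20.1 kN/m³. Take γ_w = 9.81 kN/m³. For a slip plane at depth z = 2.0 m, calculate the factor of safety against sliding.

FS = 0.87

With seepage parallel to the slope and the water table at the surface, the effective normal stress on the slip plane uses the buoyant unit weight γ' = γ_sat − γ_w while the driving shear stress uses γ_sat:
FS = [c' + γ' z cos²β tanφ'] / [γ_sat z sinβ cosβ]
(For c' = 0 this reduces to FS = (γ'/γ_sat)·tanφ'/tanβ.)
γ' = 20.1 − 9.81 = 10.29 kN/m³
Numerator = 0.0 + 10.29·2.0·cos²16.8°·tan27.1° = 0.0 + 10.29·2.0·0.9165·0.5117 = 9.652 kPa
Denominator = 20.1·2.0·sin16.8°·cos16.8° = 20.1·2.0·0.2890·0.9573 = 11.123 kPa
FS = 9.652 / 11.123 = 0.868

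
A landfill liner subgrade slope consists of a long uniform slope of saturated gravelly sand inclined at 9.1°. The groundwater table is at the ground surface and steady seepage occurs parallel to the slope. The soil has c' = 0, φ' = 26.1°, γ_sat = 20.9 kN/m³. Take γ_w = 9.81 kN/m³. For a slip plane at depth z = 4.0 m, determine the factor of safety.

FS = 1.62

With seepage parallel to the slope and the water table at the surface, the effective normal stress on the slip plane uses the buoyant unit weight γ' = γ_sat − γ_w while the driving shear stress uses γ_sat:
FS = [c' + γ' z cos²β tanφ'] / [γ_sat z sinβ cosβ]
(For c' = 0 this reduces to FS = (γ'/γ_sat)·tanφ'/tanβ.)
γ' = 20.9 − 9.81 = 11.09 kN/m³
Numerator = 0.0 + 11.09·4.0·cos²9.1°·tan26.1° = 0.0 + 11.09·4.0·0.9750·0.4899 = 21.188 kPa
Denominator = 20.9·4.0·sin9.1°·cos9.1° = 20.9·4.0·0.1582·0.9874 = 13.056 kPa
FS = 21.188 / 13.056 = 1.623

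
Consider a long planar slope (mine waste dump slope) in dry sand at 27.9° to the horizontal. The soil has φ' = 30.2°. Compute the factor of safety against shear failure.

For a dry cohesionless infinite slope the factor of safety is FS = tanφ' / tanβ.
FS = tan30.2° / tan27.9° = 0.5820 / 0.5295 = 1.099

FS = 1.10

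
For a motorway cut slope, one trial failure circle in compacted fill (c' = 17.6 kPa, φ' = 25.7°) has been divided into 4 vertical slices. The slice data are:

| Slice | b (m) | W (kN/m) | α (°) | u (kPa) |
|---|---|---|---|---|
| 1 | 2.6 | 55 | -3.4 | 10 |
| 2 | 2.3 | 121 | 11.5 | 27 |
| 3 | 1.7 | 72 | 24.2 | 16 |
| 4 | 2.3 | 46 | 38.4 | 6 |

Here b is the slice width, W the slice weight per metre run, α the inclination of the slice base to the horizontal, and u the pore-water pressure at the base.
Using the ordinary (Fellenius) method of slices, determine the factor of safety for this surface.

Ordinary method of slices: FS = Σ[c'·Δl_i + (W_i cosα_i − u_i·Δl_i)·tanφ'] / Σ W_i sinα_i, with Δl_i = b_i / cosα_i.
Slice 1: Δl = 2.6/cos(-3.4°) = 2.605 m; N'_1 = 55·cos(-3.4°) − 10·2.605 = 28.9; c'Δl = 45.84; W sinα = -3.3
Slice 2: Δl = 2.3/cos11.5° = 2.347 m; N'_2 = 121·cos11.5° − 27·2.347 = 55.2; c'Δl = 41.31; W sinα = 24.1
Slice 3: Δl = 1.7/cos24.2° = 1.864 m; N'_3 = 72·cos24.2° − 16·1.864 = 35.9; c'Δl = 32.80; W sinα = 29.5
Slice 4: Δl = 2.3/cos38.4° = 2.935 m; N'_4 = 46·cos38.4° − 6·2.935 = 18.4; c'Δl = 51.65; W sinα = 28.6
Σc'Δl = 171.6 kN/m; ΣN' = 138.3 kN/m; ΣW sinα = 78.9 kN/m
Resisting = 171.6 + 138.3·tan25.7° = 171.6 + 66.6 = 238.2 kN/m
FS = 238.2 / 78.9 = 3.017

FS = 3.02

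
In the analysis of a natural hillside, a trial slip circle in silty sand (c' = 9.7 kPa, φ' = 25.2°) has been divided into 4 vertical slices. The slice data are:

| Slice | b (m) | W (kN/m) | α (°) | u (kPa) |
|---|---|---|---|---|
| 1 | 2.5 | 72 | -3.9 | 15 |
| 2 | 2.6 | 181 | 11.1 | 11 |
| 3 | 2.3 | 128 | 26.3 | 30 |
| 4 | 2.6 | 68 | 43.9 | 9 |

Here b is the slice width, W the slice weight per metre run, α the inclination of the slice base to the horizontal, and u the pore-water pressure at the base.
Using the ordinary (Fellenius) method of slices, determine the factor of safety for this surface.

FS = 1.65

Ordinary method of slices: FS = Σ[c'·Δl_i + (W_i cosα_i − u_i·Δl_i)·tanφ'] / Σ W_i sinα_i, with Δl_i = b_i / cosα_i.
Slice 1: Δl = 2.5/cos(-3.9°) = 2.506 m; N'_1 = 72·cos(-3.9°) − 15·2.506 = 34.2; c'Δl = 24.31; W sinα = -4.9
Slice 2: Δl = 2.6/cos11.1° = 2.650 m; N'_2 = 181·cos11.1° − 11·2.650 = 148.5; c'Δl = 25.70; W sinα = 34.8
Slice 3: Δl = 2.3/cos26.3° = 2.566 m; N'_3 = 128·cos26.3° − 30·2.566 = 37.8; c'Δl = 24.89; W sinα = 56.7
Slice 4: Δl = 2.6/cos43.9° = 3.608 m; N'_4 = 68·cos43.9° − 9·3.608 = 16.5; c'Δl = 35.00; W sinα = 47.2
Σc'Δl = 109.9 kN/m; ΣN' = 237.0 kN/m; ΣW sinα = 133.8 kN/m
Resisting = 109.9 + 237.0·tan25.2° = 109.9 + 111.5 = 221.4 kN/m
FS = 221.4 / 133.8 = 1.655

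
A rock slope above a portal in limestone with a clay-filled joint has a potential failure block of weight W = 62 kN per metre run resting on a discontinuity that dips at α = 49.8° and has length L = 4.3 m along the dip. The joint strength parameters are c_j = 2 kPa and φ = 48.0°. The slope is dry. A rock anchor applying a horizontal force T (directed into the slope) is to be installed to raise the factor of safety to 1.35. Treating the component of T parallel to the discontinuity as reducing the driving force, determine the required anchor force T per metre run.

T = 6 kN/m

Resolving forces along and normal to the sliding plane, with the horizontal anchor force T adding T·sinα to the effective normal force and T·cosα acting up the plane against the driving force:
FS = [c_jL + (W cosα + T sinα) tanφ] / [W sinα − T cosα]
Without the anchor: N' = 40.0 kN/m, driving T_d = 47.4 kN/m, resisting R = 2·4.3 + 40.0·tan48.0° = 53.0 kN/m, FS = 1.12.
Setting FS = 1.35 and solving for T:
1.35·(47.4 − T cos49.8°) = 53.0 + T sin49.8°·tan48.0°
T·(sin49.8°·tan48.0° + 1.35·cos49.8°) = 1.35·47.4 − 53.0
T·(0.7638·1.1106 + 1.35·0.6455) = 63.9 − 53.0 = 10.9
T·1.7196 = 10.9
T = 6.3 kN/m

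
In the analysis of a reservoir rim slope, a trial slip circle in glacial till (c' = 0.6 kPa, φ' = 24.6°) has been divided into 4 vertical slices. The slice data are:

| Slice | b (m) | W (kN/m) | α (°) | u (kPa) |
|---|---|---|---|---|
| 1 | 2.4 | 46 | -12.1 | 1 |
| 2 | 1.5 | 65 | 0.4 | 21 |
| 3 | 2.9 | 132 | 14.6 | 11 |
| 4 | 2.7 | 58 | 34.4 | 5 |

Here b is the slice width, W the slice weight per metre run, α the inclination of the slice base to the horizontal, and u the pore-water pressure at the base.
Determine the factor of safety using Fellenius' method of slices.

FS = 1.74

Ordinary method of slices: FS = Σ[c'·Δl_i + (W_i cosα_i − u_i·Δl_i)·tanφ'] / Σ W_i sinα_i, with Δl_i = b_i / cosα_i.
Slice 1: Δl = 2.4/cos(-12.1°) = 2.455 m; N'_1 = 46·cos(-12.1°) − 1·2.455 = 42.5; c'Δl = 1.47; W sinα = -9.6
Slice 2: Δl = 1.5/cos0.4° = 1.500 m; N'_2 = 65·cos0.4° − 21·1.500 = 33.5; c'Δl = 0.90; W sinα = 0.5
Slice 3: Δl = 2.9/cos14.6° = 2.997 m; N'_3 = 132·cos14.6° − 11·2.997 = 94.8; c'Δl = 1.80; W sinα = 33.3
Slice 4: Δl = 2.7/cos34.4° = 3.272 m; N'_4 = 58·cos34.4° − 5·3.272 = 31.5; c'Δl = 1.96; W sinα = 32.8
Σc'Δl = 6.1 kN/m; ΣN' = 202.3 kN/m; ΣW sinα = 56.9 kN/m
Resisting = 6.1 + 202.3·tan24.6° = 6.1 + 92.6 = 98.7 kN/m
FS = 98.7 / 56.9 = 1.737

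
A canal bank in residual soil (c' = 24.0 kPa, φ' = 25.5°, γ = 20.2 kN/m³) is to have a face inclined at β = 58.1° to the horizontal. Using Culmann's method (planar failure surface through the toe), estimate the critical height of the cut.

H_c = 23.11 m

Culmann's analysis gives the critical failure plane at α_cr = (β + φ')/2 = (58.1 + 25.5)/2 = 41.8°, and the critical height
H_c = (4c'/γ) · sinβ cosφ' / [1 − cos(β − φ')]
    = (4·24.0/20.2) · sin58.1°·cos25.5° / [1 − cos(32.6°)]
    = 4.752 · 0.8490·0.9026 / [1 − 0.8425]
    = 4.752 · 0.7663 / 0.1575
    = 23.11 m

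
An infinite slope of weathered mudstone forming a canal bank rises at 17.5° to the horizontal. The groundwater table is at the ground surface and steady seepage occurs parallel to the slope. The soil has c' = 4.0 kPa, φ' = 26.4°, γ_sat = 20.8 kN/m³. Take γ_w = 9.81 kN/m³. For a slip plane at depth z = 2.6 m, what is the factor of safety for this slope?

With seepage parallel to the slope and the water table at the surface, the effective normal stress on the slip plane uses the buoyant unit weight γ' = γ_sat − γ_w while the driving shear stress uses γ_sat:
FS = [c' + γ' z cos²β tanφ'] / [γ_sat z sinβ cosβ]
γ' = 20.8 − 9.81 = 10.99 kN/m³
Numerator = 4.0 + 10.99·2.6·cos²17.5°·tan26.4° = 4.0 + 10.99·2.6·0.9096·0.4964 = 16.902 kPa
Denominator = 20.8·2.6·sin17.5°·cos17.5° = 20.8·2.6·0.3007·0.9537 = 15.510 kPa
FS = 16.902 / 15.510 = 1.090

FS = 1.09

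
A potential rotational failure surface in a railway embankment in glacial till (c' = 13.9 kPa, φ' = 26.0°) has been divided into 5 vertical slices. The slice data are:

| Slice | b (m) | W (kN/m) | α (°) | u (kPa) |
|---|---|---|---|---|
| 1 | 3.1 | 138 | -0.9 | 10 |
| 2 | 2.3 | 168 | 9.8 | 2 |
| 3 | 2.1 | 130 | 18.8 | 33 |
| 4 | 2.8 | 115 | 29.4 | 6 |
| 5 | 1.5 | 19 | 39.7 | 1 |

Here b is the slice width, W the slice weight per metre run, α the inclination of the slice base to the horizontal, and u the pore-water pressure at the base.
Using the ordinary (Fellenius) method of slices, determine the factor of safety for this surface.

FS = 2.77

Ordinary method of slices: FS = Σ[c'·Δl_i + (W_i cosα_i − u_i·Δl_i)·tanφ'] / Σ W_i sinα_i, with Δl_i = b_i / cosα_i.
Slice 1: Δl = 3.1/cos(-0.9°) = 3.100 m; N'_1 = 138·cos(-0.9°) − 10·3.100 = 107.0; c'Δl = 43.10; W sinα = -2.2
Slice 2: Δl = 2.3/cos9.8° = 2.334 m; N'_2 = 168·cos9.8° − 2·2.334 = 160.9; c'Δl = 32.44; W sinα = 28.6
Slice 3: Δl = 2.1/cos18.8° = 2.218 m; N'_3 = 130·cos18.8° − 33·2.218 = 49.9; c'Δl = 30.84; W sinα = 41.9
Slice 4: Δl = 2.8/cos29.4° = 3.214 m; N'_4 = 115·cos29.4° − 6·3.214 = 80.9; c'Δl = 44.67; W sinα = 56.5
Slice 5: Δl = 1.5/cos39.7° = 1.950 m; N'_5 = 19·cos39.7° − 1·1.950 = 12.7; c'Δl = 27.10; W sinα = 12.1
Σc'Δl = 178.1 kN/m; ΣN' = 411.3 kN/m; ΣW sinα = 136.9 kN/m
Resisting = 178.1 + 411.3·tan26.0° = 178.1 + 200.6 = 378.7 kN/m
FS = 378.7 / 136.9 = 2.766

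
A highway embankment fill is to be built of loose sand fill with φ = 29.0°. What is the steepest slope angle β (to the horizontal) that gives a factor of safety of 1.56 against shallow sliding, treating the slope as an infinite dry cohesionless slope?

For an infinite dry cohesionless slope FS = tanφ/tanβ, so tanβ = tanφ / FS.
tanβ = tan29.0° / 1.56 = 0.5543 / 1.56 = 0.3553
β = arctan(0.3553) = 19.56°

β = 19.6°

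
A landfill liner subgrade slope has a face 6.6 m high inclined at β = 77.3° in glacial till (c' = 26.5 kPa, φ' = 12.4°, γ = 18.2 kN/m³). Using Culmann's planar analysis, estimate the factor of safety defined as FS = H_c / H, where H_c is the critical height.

H_c = (4c'/γ) · sinβ cosφ' / [1 − cos(β − φ')]
    = (4·26.5/18.2) · sin77.3°·cos12.4° / [1 − cos64.9°]
    = 5.824 · 0.9528 / 0.5758 = 9.64 m
FS = H_c / H = 9.64 / 6.6 = 1.460

FS = 1.46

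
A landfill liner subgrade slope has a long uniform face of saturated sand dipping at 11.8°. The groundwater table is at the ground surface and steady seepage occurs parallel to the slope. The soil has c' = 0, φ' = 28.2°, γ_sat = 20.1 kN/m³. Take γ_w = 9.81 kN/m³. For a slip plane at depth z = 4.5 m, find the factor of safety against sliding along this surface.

FS = 1.31

With seepage parallel to the slope and the water table at the surface, the effective normal stress on the slip plane uses the buoyant unit weight γ' = γ_sat − γ_w while the driving shear stress uses γ_sat:
FS = [c' + γ' z cos²β tanφ'] / [γ_sat z sinβ cosβ]
(For c' = 0 this reduces to FS = (γ'/γ_sat)·tanφ'/tanβ.)
γ' = 20.1 − 9.81 = 10.29 kN/m³
Numerator = 0.0 + 10.29·4.5·cos²11.8°·tan28.2° = 0.0 + 10.29·4.5·0.9582·0.5362 = 23.790 kPa
Denominator = 20.1·4.5·sin11.8°·cos11.8° = 20.1·4.5·0.2045·0.9789 = 18.106 kPa
FS = 23.790 / 18.106 = 1.314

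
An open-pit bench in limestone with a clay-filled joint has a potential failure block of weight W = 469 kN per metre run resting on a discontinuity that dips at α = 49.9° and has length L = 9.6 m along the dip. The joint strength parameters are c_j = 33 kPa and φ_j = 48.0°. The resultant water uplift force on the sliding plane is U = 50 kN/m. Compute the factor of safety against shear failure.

Resolving the block weight along and normal to the plane and applying the Mohr–Coulomb strength on the joint:
N' = W cosα − U = 469·cos49.9° − 50 = 252.1 kN/m
Driving force T = W sinα = 469·sin49.9° = 358.7 kN/m
Resisting force R = c_j·L + N'·tanφ_j = 33·9.6 + 252.1·tan48.0° = 316.8 + 280.0 = 596.8 kN/m
FS = R / T = 596.8 / 358.7 = 1.664

FS = 1.66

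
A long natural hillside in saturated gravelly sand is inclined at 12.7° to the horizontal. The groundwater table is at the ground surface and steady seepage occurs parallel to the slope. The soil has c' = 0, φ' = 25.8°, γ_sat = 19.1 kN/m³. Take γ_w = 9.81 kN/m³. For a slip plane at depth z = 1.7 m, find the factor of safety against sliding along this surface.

FS = 1.04

With seepage parallel to the slope and the water table at the surface, the effective normal stress on the slip plane uses the buoyant unit weight γ' = γ_sat − γ_w while the driving shear stress uses γ_sat:
FS = [c' + γ' z cos²β tanφ'] / [γ_sat z sinβ cosβ]
(For c' = 0 this reduces to FS = (γ'/γ_sat)·tanφ'/tanβ.)
γ' = 19.1 − 9.81 = 9.29 kN/m³
Numerator = 0.0 + 9.29·1.7·cos²12.7°·tan25.8° = 0.0 + 9.29·1.7·0.9517·0.4834 = 7.266 kPa
Denominator = 19.1·1.7·sin12.7°·cos12.7° = 19.1·1.7·0.2198·0.9755 = 6.964 kPa
FS = 7.266 / 6.964 = 1.043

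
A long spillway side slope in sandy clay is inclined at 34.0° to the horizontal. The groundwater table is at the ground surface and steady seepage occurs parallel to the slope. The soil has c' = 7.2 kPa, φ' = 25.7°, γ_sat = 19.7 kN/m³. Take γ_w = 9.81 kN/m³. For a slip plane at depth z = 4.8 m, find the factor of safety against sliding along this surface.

FS = 0.52

With seepage parallel to the slope and the water table at the surface, the effective normal stress on the slip plane uses the buoyant unit weight γ' = γ_sat − γ_w while the driving shear stress uses γ_sat:
FS = [c' + γ' z cos²β tanφ'] / [γ_sat z sinβ cosβ]
γ' = 19.7 − 9.81 = 9.89 kN/m³
Numerator = 7.2 + 9.89·4.8·cos²34.0°·tan25.7° = 7.2 + 9.89·4.8·0.6873·0.4813 = 22.903 kPa
Denominator = 19.7·4.8·sin34.0°·cos34.0° = 19.7·4.8·0.5592·0.8290 = 43.837 kPa
FS = 22.903 / 43.837 = 0.522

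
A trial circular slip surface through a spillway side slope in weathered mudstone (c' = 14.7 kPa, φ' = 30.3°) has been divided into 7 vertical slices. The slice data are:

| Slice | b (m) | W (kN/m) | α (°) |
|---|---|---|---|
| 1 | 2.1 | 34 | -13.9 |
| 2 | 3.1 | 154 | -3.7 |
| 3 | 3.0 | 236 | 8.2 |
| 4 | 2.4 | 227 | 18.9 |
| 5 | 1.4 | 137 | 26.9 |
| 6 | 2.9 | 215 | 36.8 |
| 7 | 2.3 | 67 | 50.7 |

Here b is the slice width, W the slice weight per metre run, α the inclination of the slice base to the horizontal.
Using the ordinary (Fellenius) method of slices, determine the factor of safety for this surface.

Ordinary method of slices: FS = Σ[c'·Δl_i + (W_i cosα_i)·tanφ'] / Σ W_i sinα_i, with Δl_i = b_i / cosα_i.
Slice 1: Δl = 2.1/cos(-13.9°) = 2.163 m; N'_1 = 34·cos(-13.9°) = 33.0; c'Δl = 31.80; W sinα = -8.2
Slice 2: Δl = 3.1/cos(-3.7°) = 3.106 m; N'_2 = 154·cos(-3.7°) = 153.7; c'Δl = 45.67; W sinα = -9.9
Slice 3: Δl = 3.0/cos8.2° = 3.031 m; N'_3 = 236·cos8.2° = 233.6; c'Δl = 44.56; W sinα = 33.7
Slice 4: Δl = 2.4/cos18.9° = 2.537 m; N'_4 = 227·cos18.9° = 214.8; c'Δl = 37.29; W sinα = 73.5
Slice 5: Δl = 1.4/cos26.9° = 1.570 m; N'_5 = 137·cos26.9° = 122.2; c'Δl = 23.08; W sinα = 62.0
Slice 6: Δl = 2.9/cos36.8° = 3.622 m; N'_6 = 215·cos36.8° = 172.2; c'Δl = 53.24; W sinα = 128.8
Slice 7: Δl = 2.3/cos50.7° = 3.631 m; N'_7 = 67·cos50.7° = 42.4; c'Δl = 53.38; W sinα = 51.8
Σc'Δl = 289.0 kN/m; ΣN' = 971.8 kN/m; ΣW sinα = 331.7 kN/m
Resisting = 289.0 + 971.8·tan30.3° = 289.0 + 567.9 = 856.9 kN/m
FS = 856.9 / 331.7 = 2.583

FS = 2.58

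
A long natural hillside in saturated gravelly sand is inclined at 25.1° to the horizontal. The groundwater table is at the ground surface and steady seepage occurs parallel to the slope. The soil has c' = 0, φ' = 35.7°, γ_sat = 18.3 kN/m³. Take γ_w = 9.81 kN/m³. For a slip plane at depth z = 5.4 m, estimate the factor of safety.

With seepage parallel to the slope and the water table at the surface, the effective normal stress on the slip plane uses the buoyant unit weight γ' = γ_sat − γ_w while the driving shear stress uses γ_sat:
FS = [c' + γ' z cos²β tanφ'] / [γ_sat z sinβ cosβ]
(For c' = 0 this reduces to FS = (γ'/γ_sat)·tanφ'/tanβ.)
γ' = 18.3 − 9.81 = 8.49 kN/m³
Numerator = 0.0 + 8.49·5.4·cos²25.1°·tan35.7° = 0.0 + 8.49·5.4·0.8201·0.7186 = 27.016 kPa
Denominator = 18.3·5.4·sin25.1°·cos25.1° = 18.3·5.4·0.4242·0.9056 = 37.961 kPa
FS = 27.016 / 37.961 = 0.712

FS = 0.71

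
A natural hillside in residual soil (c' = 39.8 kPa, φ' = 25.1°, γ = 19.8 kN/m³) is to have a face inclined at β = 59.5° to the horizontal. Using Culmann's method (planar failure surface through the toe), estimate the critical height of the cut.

H_c = 35.87 m

Culmann's analysis gives the critical failure plane at α_cr = (β + φ')/2 = (59.5 + 25.1)/2 = 42.3°, and the critical height
H_c = (4c'/γ) · sinβ cosφ' / [1 − cos(β − φ')]
    = (4·39.8/19.8) · sin59.5°·cos25.1° / [1 − cos(34.4°)]
    = 8.040 · 0.8616·0.9056 / [1 − 0.8251]
    = 8.040 · 0.7803 / 0.1749
    = 35.87 m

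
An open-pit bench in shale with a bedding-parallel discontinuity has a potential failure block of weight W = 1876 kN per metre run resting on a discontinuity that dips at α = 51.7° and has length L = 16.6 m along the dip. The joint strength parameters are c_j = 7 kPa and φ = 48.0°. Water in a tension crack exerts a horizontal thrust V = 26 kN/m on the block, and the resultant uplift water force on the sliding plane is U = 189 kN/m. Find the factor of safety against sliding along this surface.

Resolving the block weight along and normal to the plane and applying the Mohr–Coulomb strength on the joint:
N' = W cosα − U − V sinα = 1876·cos51.7° − 189 − 26·sin51.7° = 953.3 kN/m
Driving force T = W sinα + V cosα = 1876·sin51.7° + 26·cos51.7° = 1488.4 kN/m
Resisting force R = c_j·L + N'·tanφ = 7·16.6 + 953.3·tan48.0° = 116.2 + 1058.7 = 1174.9 kN/m
FS = R / T = 1174.9 / 1488.4 = 0.789

FS = 0.79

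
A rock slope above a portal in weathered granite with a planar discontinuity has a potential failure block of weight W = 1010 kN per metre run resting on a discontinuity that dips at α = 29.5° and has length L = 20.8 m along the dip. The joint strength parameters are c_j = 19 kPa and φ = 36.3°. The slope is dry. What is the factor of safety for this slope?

FS = 2.09

Resolving the block weight along and normal to the plane and applying the Mohr–Coulomb strength on the joint:
N' = W cosα = 1010·cos29.5° = 879.1 kN/m
Driving force T = W sinα = 1010·sin29.5° = 497.3 kN/m
Resisting force R = c_j·L + N'·tanφ = 19·20.8 + 879.1·tan36.3° = 395.2 + 645.7 = 1040.9 kN/m
FS = R / T = 1040.9 / 497.3 = 2.093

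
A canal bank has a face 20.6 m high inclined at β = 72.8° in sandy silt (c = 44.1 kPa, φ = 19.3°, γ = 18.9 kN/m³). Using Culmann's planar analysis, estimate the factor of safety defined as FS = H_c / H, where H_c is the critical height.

H_c = (4c/γ) · sinβ cosφ / [1 − cos(β − φ)]
    = (4·44.1/18.9) · sin72.8°·cos19.3° / [1 − cos53.5°]
    = 9.333 · 0.9016 / 0.4052 = 20.77 m
FS = H_c / H = 20.77 / 20.6 = 1.008

FS = 1.01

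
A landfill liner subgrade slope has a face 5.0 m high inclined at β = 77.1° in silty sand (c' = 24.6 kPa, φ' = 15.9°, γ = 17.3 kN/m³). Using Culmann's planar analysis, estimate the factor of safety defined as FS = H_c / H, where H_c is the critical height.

H_c = (4c'/γ) · sinβ cosφ' / [1 − cos(β − φ')]
    = (4·24.6/17.3) · sin77.1°·cos15.9° / [1 − cos61.2°]
    = 5.688 · 0.9375 / 0.5182 = 10.29 m
FS = H_c / H = 10.29 / 5.0 = 2.058

FS = 2.06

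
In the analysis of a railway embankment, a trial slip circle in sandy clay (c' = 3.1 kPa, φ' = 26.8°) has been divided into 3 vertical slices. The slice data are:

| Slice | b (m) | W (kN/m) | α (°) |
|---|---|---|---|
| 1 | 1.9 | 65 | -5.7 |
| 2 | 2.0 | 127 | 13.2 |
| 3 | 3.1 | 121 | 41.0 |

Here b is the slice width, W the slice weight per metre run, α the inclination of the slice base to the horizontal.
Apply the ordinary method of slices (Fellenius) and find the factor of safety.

Ordinary method of slices: FS = Σ[c'·Δl_i + (W_i cosα_i)·tanφ'] / Σ W_i sinα_i, with Δl_i = b_i / cosα_i.
Slice 1: Δl = 1.9/cos(-5.7°) = 1.909 m; N'_1 = 65·cos(-5.7°) = 64.7; c'Δl = 5.92; W sinα = -6.5
Slice 2: Δl = 2.0/cos13.2° = 2.054 m; N'_2 = 127·cos13.2° = 123.6; c'Δl = 6.37; W sinα = 29.0
Slice 3: Δl = 3.1/cos41.0° = 4.108 m; N'_3 = 121·cos41.0° = 91.3; c'Δl = 12.73; W sinα = 79.4
Σc'Δl = 25.0 kN/m; ΣN' = 279.6 kN/m; ΣW sinα = 101.9 kN/m
Resisting = 25.0 + 279.6·tan26.8° = 25.0 + 141.3 = 166.3 kN/m
FS = 166.3 / 101.9 = 1.631

FS = 1.63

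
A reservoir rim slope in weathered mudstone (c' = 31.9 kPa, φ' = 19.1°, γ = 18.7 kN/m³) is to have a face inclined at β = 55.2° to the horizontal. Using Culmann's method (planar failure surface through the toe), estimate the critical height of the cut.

H_c = 27.57 m

Culmann's analysis gives the critical failure plane at α_cr = (β + φ')/2 = (55.2 + 19.1)/2 = 37.2°, and the critical height
H_c = (4c'/γ) · sinβ cosφ' / [1 − cos(β − φ')]
    = (4·31.9/18.7) · sin55.2°·cos19.1° / [1 − cos(36.1°)]
    = 6.824 · 0.8211·0.9449 / [1 − 0.8080]
    = 6.824 · 0.7759 / 0.1920
    = 27.57 m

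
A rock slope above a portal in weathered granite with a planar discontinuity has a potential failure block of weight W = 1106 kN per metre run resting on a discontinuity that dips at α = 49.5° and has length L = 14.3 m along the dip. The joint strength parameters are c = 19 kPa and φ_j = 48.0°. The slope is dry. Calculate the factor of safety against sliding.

Resolving the block weight along and normal to the plane and applying the Mohr–Coulomb strength on the joint:
N' = W cosα = 1106·cos49.5° = 718.3 kN/m
Driving force T = W sinα = 1106·sin49.5° = 841.0 kN/m
Resisting force R = c·L + N'·tanφ_j = 19·14.3 + 718.3·tan48.0° = 271.7 + 797.7 = 1069.4 kN/m
FS = R / T = 1069.4 / 841.0 = 1.272

FS = 1.27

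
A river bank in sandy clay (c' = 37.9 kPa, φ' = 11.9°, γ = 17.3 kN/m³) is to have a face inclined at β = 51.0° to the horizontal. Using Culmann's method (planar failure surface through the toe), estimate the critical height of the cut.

H_c = 29.76 m

Culmann's analysis gives the critical failure plane at α_cr = (β + φ')/2 = (51.0 + 11.9)/2 = 31.4°, and the critical height
H_c = (4c'/γ) · sinβ cosφ' / [1 − cos(β − φ')]
    = (4·37.9/17.3) · sin51.0°·cos11.9° / [1 − cos(39.1°)]
    = 8.763 · 0.7771·0.9785 / [1 − 0.7760]
    = 8.763 · 0.7604 / 0.2240
    = 29.76 m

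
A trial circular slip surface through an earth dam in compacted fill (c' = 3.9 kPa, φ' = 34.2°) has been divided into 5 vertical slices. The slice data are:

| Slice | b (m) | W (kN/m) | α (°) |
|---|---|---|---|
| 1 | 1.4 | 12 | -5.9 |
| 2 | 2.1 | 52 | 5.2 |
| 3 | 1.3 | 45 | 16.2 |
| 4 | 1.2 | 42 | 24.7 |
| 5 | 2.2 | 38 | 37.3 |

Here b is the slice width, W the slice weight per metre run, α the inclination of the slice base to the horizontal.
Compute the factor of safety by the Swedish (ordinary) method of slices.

FS = 2.72

Ordinary method of slices: FS = Σ[c'·Δl_i + (W_i cosα_i)·tanφ'] / Σ W_i sinα_i, with Δl_i = b_i / cosα_i.
Slice 1: Δl = 1.4/cos(-5.9°) = 1.407 m; N'_1 = 12·cos(-5.9°) = 11.9; c'Δl = 5.49; W sinα = -1.2
Slice 2: Δl = 2.1/cos5.2° = 2.109 m; N'_2 = 52·cos5.2° = 51.8; c'Δl = 8.22; W sinα = 4.7
Slice 3: Δl = 1.3/cos16.2° = 1.354 m; N'_3 = 45·cos16.2° = 43.2; c'Δl = 5.28; W sinα = 12.6
Slice 4: Δl = 1.2/cos24.7° = 1.321 m; N'_4 = 42·cos24.7° = 38.2; c'Δl = 5.15; W sinα = 17.6
Slice 5: Δl = 2.2/cos37.3° = 2.766 m; N'_5 = 38·cos37.3° = 30.2; c'Δl = 10.79; W sinα = 23.0
Σc'Δl = 34.9 kN/m; ΣN' = 175.3 kN/m; ΣW sinα = 56.6 kN/m
Resisting = 34.9 + 175.3·tan34.2° = 34.9 + 119.1 = 154.1 kN/m
FS = 154.1 / 56.6 = 2.722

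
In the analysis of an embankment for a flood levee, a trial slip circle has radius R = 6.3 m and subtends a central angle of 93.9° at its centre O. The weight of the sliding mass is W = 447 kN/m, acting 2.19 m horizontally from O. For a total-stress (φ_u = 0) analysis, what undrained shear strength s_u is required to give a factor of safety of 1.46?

FS = s_u·L_a·R / (W·d), so s_u = FS·W·d / (L_a·R).
Arc length L_a = R·θ = 6.3·(93.9°·π/180) = 6.3·1.6389 = 10.32 m
s_u = 1.46·447·2.19 / (10.32·6.3) = 1429.2 / 65.05 = 21.97 kPa

s_u = 22.0 kPa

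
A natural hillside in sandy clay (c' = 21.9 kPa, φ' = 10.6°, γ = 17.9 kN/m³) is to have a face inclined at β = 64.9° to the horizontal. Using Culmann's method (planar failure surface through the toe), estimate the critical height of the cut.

Culmann's analysis gives the critical failure plane at α_cr = (β + φ')/2 = (64.9 + 10.6)/2 = 37.8°, and the critical height
H_c = (4c'/γ) · sinβ cosφ' / [1 − cos(β − φ')]
    = (4·21.9/17.9) · sin64.9°·cos10.6° / [1 − cos(54.3°)]
    = 4.894 · 0.9056·0.9829 / [1 − 0.5835]
    = 4.894 · 0.8901 / 0.4165
    = 10.46 m

H_c = 10.46 m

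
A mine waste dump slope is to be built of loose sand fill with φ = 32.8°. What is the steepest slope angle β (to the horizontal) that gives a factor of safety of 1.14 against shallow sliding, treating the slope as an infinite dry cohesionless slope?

For an infinite dry cohesionless slope FS = tanφ/tanβ, so tanβ = tanφ / FS.
tanβ = tan32.8° / 1.14 = 0.6445 / 1.14 = 0.5653
β = arctan(0.5653) = 29.48°

β = 29.5°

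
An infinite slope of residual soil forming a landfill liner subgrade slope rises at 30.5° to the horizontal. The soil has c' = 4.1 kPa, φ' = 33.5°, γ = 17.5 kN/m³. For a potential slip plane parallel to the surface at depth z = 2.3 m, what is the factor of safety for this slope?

For an infinite slope with a slip plane parallel to the surface (no pore pressure): FS = [c' + γz cos²β tanφ'] / [γz sinβ cosβ].
γz = 17.5·2.3 = 40.25 kN/m²
Numerator = 4.1 + 40.25·cos²30.5°·tan33.5° = 4.1 + 40.25·0.7424·0.6619 = 23.878 kPa
Denominator = 40.25·sin30.5°·cos30.5° = 40.25·0.5075·0.8616 = 17.602 kPa
FS = 23.878 / 17.602 = 1.357

FS = 1.36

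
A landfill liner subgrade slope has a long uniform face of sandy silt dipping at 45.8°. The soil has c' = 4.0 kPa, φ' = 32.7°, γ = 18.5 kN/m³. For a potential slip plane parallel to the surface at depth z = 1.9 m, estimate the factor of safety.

FS = 0.85

For an infinite slope with a slip plane parallel to the surface (no pore pressure): FS = [c' + γz cos²β tanφ'] / [γz sinβ cosβ].
γz = 18.5·1.9 = 35.15 kN/m²
Numerator = 4.0 + 35.15·cos²45.8°·tan32.7° = 4.0 + 35.15·0.4860·0.6420 = 14.968 kPa
Denominator = 35.15·sin45.8°·cos45.8° = 35.15·0.7169·0.6972 = 17.568 kPa
FS = 14.968 / 17.568 = 0.852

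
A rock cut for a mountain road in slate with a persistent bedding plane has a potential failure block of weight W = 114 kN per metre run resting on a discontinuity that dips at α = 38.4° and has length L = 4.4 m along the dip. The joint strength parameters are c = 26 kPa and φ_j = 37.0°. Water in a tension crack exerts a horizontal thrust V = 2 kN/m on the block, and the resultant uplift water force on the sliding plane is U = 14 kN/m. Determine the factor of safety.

Resolving the block weight along and normal to the plane and applying the Mohr–Coulomb strength on the joint:
N' = W cosα − U − V sinα = 114·cos38.4° − 14 − 2·sin38.4° = 74.1 kN/m
Driving force T = W sinα + V cosα = 114·sin38.4° + 2·cos38.4° = 72.4 kN/m
Resisting force R = c·L + N'·tanφ_j = 26·4.4 + 74.1·tan37.0° = 114.4 + 55.8 = 170.2 kN/m
FS = R / T = 170.2 / 72.4 = 2.352

FS = 2.35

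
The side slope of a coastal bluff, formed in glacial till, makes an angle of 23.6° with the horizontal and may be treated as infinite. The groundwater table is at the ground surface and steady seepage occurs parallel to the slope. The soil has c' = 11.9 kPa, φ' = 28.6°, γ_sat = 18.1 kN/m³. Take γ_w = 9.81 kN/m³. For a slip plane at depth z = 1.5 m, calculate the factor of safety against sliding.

With seepage parallel to the slope and the water table at the surface, the effective normal stress on the slip plane uses the buoyant unit weight γ' = γ_sat − γ_w while the driving shear stress uses γ_sat:
FS = [c' + γ' z cos²β tanφ'] / [γ_sat z sinβ cosβ]
γ' = 18.1 − 9.81 = 8.29 kN/m³
Numerator = 11.9 + 8.29·1.5·cos²23.6°·tan28.6° = 11.9 + 8.29·1.5·0.8397·0.5452 = 17.593 kPa
Denominator = 18.1·1.5·sin23.6°·cos23.6° = 18.1·1.5·0.4003·0.9164 = 9.960 kPa
FS = 17.593 / 9.960 = 1.766

FS = 1.77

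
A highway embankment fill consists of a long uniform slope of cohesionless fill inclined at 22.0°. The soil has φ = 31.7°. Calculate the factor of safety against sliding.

For a dry cohesionless infinite slope the factor of safety is FS = tanφ / tanβ.
FS = tan31.7° / tan22.0° = 0.6176 / 0.4040 = 1.529

FS = 1.53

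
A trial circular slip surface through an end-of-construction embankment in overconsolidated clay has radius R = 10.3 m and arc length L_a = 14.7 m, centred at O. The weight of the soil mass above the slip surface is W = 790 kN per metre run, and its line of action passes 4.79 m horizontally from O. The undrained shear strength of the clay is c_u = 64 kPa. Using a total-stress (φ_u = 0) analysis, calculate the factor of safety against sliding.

FS = 2.56

Taking moments about the centre O, the resisting moment is provided by the undrained shear strength acting along the arc:
M_R = c_u·L_a·R = 64·14.70·10.3 = 9690.2 kN·m/m
M_D = W·d = 790·4.79 = 3784.1 kN·m/m
FS = M_R / M_D = 9690.2 / 3784.1 = 2.561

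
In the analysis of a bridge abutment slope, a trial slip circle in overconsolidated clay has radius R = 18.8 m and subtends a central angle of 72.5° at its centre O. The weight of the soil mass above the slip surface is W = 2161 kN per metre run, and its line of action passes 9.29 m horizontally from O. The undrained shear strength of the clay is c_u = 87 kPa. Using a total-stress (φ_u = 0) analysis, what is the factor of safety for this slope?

Taking moments about the centre O, the resisting moment is provided by the undrained shear strength acting along the arc:
Arc length L_a = R·θ = 18.8·(72.5°·π/180) = 18.8·1.2654 = 23.79 m
M_R = c_u·L_a·R = 87·23.79·18.8 = 38909.0 kN·m/m
M_D = W·d = 2161·9.29 = 20075.7 kN·m/m
FS = M_R / M_D = 38909.0 / 20075.7 = 1.938

FS = 1.94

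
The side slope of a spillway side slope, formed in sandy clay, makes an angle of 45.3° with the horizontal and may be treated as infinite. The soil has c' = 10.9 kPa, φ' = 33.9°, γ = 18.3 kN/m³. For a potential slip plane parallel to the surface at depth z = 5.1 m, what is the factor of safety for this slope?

For an infinite slope with a slip plane parallel to the surface (no pore pressure): FS = [c' + γz cos²β tanφ'] / [γz sinβ cosβ].
γz = 18.3·5.1 = 93.33 kN/m²
Numerator = 10.9 + 93.33·cos²45.3°·tan33.9° = 10.9 + 93.33·0.4948·0.6720 = 41.929 kPa
Denominator = 93.33·sin45.3°·cos45.3° = 93.33·0.7108·0.7034 = 46.662 kPa
FS = 41.929 / 46.662 = 0.899

FS = 0.90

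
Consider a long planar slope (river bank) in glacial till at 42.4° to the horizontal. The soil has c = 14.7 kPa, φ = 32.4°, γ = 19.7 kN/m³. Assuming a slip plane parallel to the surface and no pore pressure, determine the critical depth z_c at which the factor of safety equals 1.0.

z_c = 4.91 m

Setting FS = 1.00 in FS = [c + γz cos²β tanφ] / [γz sinβ cosβ] and solving for z:
z = c / [γ cosβ (FS·sinβ − cosβ·tanφ)]
  = 14.7 / [19.7·cos42.4°·(1.00·sin42.4° − cos42.4°·tan32.4°)]
  = 14.7 / [19.7·0.7385·(1.00·0.6743 − 0.7385·0.6346)]
  = 14.7 / 2.9919 = 4.913 m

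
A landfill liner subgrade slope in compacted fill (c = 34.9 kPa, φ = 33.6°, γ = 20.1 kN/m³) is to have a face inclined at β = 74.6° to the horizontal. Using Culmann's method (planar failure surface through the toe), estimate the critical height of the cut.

Culmann's analysis gives the critical failure plane at α_cr = (β + φ)/2 = (74.6 + 33.6)/2 = 54.1°, and the critical height
H_c = (4c/γ) · sinβ cosφ / [1 − cos(β − φ)]
    = (4·34.9/20.1) · sin74.6°·cos33.6° / [1 − cos(41.0°)]
    = 6.945 · 0.9641·0.8329 / [1 − 0.7547]
    = 6.945 · 0.8030 / 0.2453
    = 22.74 m

H_c = 22.74 m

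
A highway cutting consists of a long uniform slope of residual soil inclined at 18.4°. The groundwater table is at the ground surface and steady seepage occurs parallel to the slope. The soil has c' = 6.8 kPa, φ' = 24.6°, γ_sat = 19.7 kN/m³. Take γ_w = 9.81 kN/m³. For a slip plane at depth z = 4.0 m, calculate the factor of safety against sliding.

With seepage parallel to the slope and the water table at the surface, the effective normal stress on the slip plane uses the buoyant unit weight γ' = γ_sat − γ_w while the driving shear stress uses γ_sat:
FS = [c' + γ' z cos²β tanφ'] / [γ_sat z sinβ cosβ]
γ' = 19.7 − 9.81 = 9.89 kN/m³
Numerator = 6.8 + 9.89·4.0·cos²18.4°·tan24.6° = 6.8 + 9.89·4.0·0.9004·0.4578 = 23.107 kPa
Denominator = 19.7·4.0·sin18.4°·cos18.4° = 19.7·4.0·0.3156·0.9489 = 23.602 kPa
FS = 23.107 / 23.602 = 0.979

FS = 0.98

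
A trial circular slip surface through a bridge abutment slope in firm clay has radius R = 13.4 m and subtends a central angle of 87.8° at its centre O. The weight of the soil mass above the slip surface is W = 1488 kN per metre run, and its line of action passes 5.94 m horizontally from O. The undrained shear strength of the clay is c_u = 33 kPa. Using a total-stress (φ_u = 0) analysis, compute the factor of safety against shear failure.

Taking moments about the centre O, the resisting moment is provided by the undrained shear strength acting along the arc:
Arc length L_a = R·θ = 13.4·(87.8°·π/180) = 13.4·1.5324 = 20.53 m
M_R = c_u·L_a·R = 33·20.53·13.4 = 9080.2 kN·m/m
M_D = W·d = 1488·5.94 = 8838.7 kN·m/m
FS = M_R / M_D = 9080.2 / 8838.7 = 1.027

FS = 1.03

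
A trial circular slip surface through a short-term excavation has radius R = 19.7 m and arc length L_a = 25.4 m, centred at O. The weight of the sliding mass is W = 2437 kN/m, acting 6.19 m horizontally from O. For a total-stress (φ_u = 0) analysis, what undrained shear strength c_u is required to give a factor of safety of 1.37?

c_u = 41.3 kPa

FS = c_u·L_a·R / (W·d), so c_u = FS·W·d / (L_a·R).
c_u = 1.37·2437·6.19 / (25.40·19.7) = 20666.5 / 500.38 = 41.30 kPa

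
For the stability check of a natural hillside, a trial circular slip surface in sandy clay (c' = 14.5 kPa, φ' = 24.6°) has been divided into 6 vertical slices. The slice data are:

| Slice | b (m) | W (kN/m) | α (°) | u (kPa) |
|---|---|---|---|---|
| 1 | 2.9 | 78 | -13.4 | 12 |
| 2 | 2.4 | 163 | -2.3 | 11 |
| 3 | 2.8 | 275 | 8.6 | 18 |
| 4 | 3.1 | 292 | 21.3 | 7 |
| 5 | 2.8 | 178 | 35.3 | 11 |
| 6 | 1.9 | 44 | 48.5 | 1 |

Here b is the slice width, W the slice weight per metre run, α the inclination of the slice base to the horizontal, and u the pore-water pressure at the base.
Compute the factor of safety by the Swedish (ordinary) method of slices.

Ordinary method of slices: FS = Σ[c'·Δl_i + (W_i cosα_i − u_i·Δl_i)·tanφ'] / Σ W_i sinα_i, with Δl_i = b_i / cosα_i.
Slice 1: Δl = 2.9/cos(-13.4°) = 2.981 m; N'_1 = 78·cos(-13.4°) − 12·2.981 = 40.1; c'Δl = 43.23; W sinα = -18.1
Slice 2: Δl = 2.4/cos(-2.3°) = 2.402 m; N'_2 = 163·cos(-2.3°) − 11·2.402 = 136.4; c'Δl = 34.83; W sinα = -6.5
Slice 3: Δl = 2.8/cos8.6° = 2.832 m; N'_3 = 275·cos8.6° − 18·2.832 = 220.9; c'Δl = 41.06; W sinα = 41.1
Slice 4: Δl = 3.1/cos21.3° = 3.327 m; N'_4 = 292·cos21.3° − 7·3.327 = 248.8; c'Δl = 48.25; W sinα = 106.1
Slice 5: Δl = 2.8/cos35.3° = 3.431 m; N'_5 = 178·cos35.3° − 11·3.431 = 107.5; c'Δl = 49.75; W sinα = 102.9
Slice 6: Δl = 1.9/cos48.5° = 2.867 m; N'_6 = 44·cos48.5° − 1·2.867 = 26.3; c'Δl = 41.58; W sinα = 33.0
Σc'Δl = 258.7 kN/m; ΣN' = 780.1 kN/m; ΣW sinα = 258.4 kN/m
Resisting = 258.7 + 780.1·tan24.6° = 258.7 + 357.1 = 615.8 kN/m
FS = 615.8 / 258.4 = 2.383

FS = 2.38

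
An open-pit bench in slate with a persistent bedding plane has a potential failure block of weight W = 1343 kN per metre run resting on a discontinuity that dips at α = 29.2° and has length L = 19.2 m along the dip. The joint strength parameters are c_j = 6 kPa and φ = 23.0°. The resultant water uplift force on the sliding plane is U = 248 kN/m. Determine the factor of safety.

FS = 0.77

Resolving the block weight along and normal to the plane and applying the Mohr–Coulomb strength on the joint:
N' = W cosα − U = 1343·cos29.2° − 248 = 924.3 kN/m
Driving force T = W sinα = 1343·sin29.2° = 655.2 kN/m
Resisting force R = c_j·L + N'·tanφ = 6·19.2 + 924.3·tan23.0° = 115.2 + 392.4 = 507.6 kN/m
FS = R / T = 507.6 / 655.2 = 0.775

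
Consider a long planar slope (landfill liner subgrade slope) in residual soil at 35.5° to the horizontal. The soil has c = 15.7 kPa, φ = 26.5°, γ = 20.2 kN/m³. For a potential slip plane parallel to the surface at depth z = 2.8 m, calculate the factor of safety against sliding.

FS = 1.29

For an infinite slope with a slip plane parallel to the surface (no pore pressure): FS = [c + γz cos²β tanφ] / [γz sinβ cosβ].
γz = 20.2·2.8 = 56.56 kN/m²
Numerator = 15.7 + 56.56·cos²35.5°·tan26.5° = 15.7 + 56.56·0.6628·0.4986 = 34.390 kPa
Denominator = 56.56·sin35.5°·cos35.5° = 56.56·0.5807·0.8141 = 26.739 kPa
FS = 34.390 / 26.739 = 1.286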